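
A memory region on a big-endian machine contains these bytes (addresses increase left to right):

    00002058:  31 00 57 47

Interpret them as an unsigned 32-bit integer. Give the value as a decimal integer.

In big-endian order the high byte comes first in memory.
The bytes are already most-significant first: 0x31005747.
0x31005747 = 822105927.

822105927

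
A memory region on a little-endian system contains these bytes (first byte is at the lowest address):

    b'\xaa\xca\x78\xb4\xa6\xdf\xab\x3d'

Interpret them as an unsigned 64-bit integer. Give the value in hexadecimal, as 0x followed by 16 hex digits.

0x3DABDFA6B478CAAA

Little-endian stores the least-significant byte at the lowest address.
Reassemble most-significant byte first: 3D AB DF A6 B4 78 CA AA → 0x3DABDFA6B478CAAA.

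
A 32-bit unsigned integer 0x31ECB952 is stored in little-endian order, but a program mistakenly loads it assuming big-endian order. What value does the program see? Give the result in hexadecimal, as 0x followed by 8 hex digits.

Stored little-endian, the bytes at ascending addresses are 52 B9 EC 31.
Read back as big-endian, the last byte is least significant, giving 0x52B9EC31.

0x52B9EC31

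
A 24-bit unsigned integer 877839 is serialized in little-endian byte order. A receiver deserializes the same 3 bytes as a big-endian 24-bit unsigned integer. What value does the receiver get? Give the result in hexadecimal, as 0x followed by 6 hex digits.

877839 in 24-bit hexadecimal is 0x0D650F.
Stored little-endian, the bytes at ascending addresses are 0F 65 0D.
Read back as big-endian, the last byte is least significant, giving 0x0F650D.

0x0F650D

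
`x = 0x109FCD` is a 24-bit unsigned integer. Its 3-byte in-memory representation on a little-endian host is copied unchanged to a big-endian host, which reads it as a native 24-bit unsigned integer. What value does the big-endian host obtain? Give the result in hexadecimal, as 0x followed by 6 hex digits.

Stored little-endian, the bytes at ascending addresses are CD 9F 10.
Read back as big-endian, the last byte is least significant, giving 0xCD9F10.

0xCD9F10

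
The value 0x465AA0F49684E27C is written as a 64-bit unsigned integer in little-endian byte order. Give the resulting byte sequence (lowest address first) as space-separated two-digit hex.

Split into bytes (most-significant first): 46 5A A0 F4 96 84 E2 7C.
Little-endian stores the least-significant byte at the lowest address.
So at ascending addresses the bytes are 7C E2 84 96 F4 A0 5A 46.

7C E2 84 96 F4 A0 5A 46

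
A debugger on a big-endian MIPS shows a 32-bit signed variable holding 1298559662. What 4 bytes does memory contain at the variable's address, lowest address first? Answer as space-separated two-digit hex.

4D 66 72 AE

1298559662 in hexadecimal, padded to 32 bits, is 0x4D6672AE.
Split into bytes (most-significant first): 4D 66 72 AE.
Big-endian: lowest address holds the most-significant byte.
So the memory order matches the most-significant-first order: 4D 66 72 AE.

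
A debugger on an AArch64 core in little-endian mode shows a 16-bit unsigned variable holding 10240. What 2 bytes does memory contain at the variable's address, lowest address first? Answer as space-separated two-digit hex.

10240 in hexadecimal, padded to 16 bits, is 0x2800.
Split into bytes (most-significant first): 28 00.
Little-endian: lowest address holds the least-significant byte.
So at ascending addresses the bytes are 00 28.

00 28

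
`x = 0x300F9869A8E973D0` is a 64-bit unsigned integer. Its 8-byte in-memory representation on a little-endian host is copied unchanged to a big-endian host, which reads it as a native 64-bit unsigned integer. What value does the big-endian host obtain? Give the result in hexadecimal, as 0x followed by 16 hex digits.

Stored little-endian, the bytes at ascending addresses are D0 73 E9 A8 69 98 0F 30.
Read back as big-endian, the last byte is least significant, giving 0xD073E9A869980F30.

0xD073E9A869980F30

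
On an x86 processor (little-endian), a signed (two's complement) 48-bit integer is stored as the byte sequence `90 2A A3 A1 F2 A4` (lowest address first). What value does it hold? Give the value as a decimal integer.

Little-endian stores the least-significant byte at the lowest address.
Reassemble most-significant byte first: A4 F2 A1 A3 2A 90 → 0xA4F2A1A32A90.
Top bit is set, so as a signed 48-bit value this is 0xA4F2A1A32A90 − 2^48 = -100112975844720.

-100112975844720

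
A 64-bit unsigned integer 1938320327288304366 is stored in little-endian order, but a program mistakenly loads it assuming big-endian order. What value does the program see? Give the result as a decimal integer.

1938320327288304366 in 64-bit hexadecimal is 0x1AE64C1168F032EE.
Stored little-endian, the bytes at ascending addresses are EE 32 F0 68 11 4C E6 1A.
Read back as big-endian, the last byte is least significant, giving 0xEE32F068114CE61A.
0xEE32F068114CE61A = 17164045459619898906.

17164045459619898906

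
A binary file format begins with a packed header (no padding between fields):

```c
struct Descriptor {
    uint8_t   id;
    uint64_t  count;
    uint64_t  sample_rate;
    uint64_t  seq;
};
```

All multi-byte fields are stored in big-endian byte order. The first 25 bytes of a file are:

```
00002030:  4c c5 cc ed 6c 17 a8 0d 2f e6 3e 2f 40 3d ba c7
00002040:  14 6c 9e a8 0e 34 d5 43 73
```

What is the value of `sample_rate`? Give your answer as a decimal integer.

16590750030239549204

`sample_rate` follows `id` (1 B), `count` (8 B), so it starts at offset 1 + 8 = 9 and occupies 8 bytes.
Bytes at offsets 9..16: E6 3E 2F 40 3D BA C7 14.
Big-endian stores the most-significant byte at the lowest address.
The bytes are already most-significant first: 0xE63E2F403DBAC714.
0xE63E2F403DBAC714 = 16590750030239549204.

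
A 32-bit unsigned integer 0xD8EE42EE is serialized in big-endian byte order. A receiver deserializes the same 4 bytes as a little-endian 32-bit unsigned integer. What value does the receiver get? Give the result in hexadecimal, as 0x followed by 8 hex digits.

0xEE42EED8

Stored big-endian, the bytes at ascending addresses are D8 EE 42 EE.
Read back as little-endian, the first byte is least significant, giving 0xEE42EED8.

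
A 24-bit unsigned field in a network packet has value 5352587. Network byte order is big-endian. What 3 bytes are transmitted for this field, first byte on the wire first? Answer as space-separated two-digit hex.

51 AC 8B

5352587 in hexadecimal, padded to 24 bits, is 0x51AC8B.
Split into bytes (most-significant first): 51 AC 8B.
In big-endian order the high byte comes first in memory.
So the memory order matches the most-significant-first order: 51 AC 8B.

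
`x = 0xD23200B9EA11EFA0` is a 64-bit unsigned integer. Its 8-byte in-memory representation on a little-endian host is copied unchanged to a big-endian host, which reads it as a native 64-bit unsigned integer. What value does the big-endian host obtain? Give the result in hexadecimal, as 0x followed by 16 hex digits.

0xA0EF11EAB90032D2

Stored little-endian, the bytes at ascending addresses are A0 EF 11 EA B9 00 32 D2.
Read back as big-endian, the last byte is least significant, giving 0xA0EF11EAB90032D2.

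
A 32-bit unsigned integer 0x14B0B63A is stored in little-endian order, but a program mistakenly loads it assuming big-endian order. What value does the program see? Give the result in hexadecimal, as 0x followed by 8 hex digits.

Stored little-endian, the bytes at ascending addresses are 3A B6 B0 14.
Read back as big-endian, the last byte is least significant, giving 0x3AB6B014.

0x3AB6B014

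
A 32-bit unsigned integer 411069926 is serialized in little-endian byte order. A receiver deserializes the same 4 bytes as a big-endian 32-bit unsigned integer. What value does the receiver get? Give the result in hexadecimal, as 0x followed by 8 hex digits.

0xE66D8018

411069926 in 32-bit hexadecimal is 0x18806DE6.
Stored little-endian, the bytes at ascending addresses are E6 6D 80 18.
Read back as big-endian, the last byte is least significant, giving 0xE66D8018.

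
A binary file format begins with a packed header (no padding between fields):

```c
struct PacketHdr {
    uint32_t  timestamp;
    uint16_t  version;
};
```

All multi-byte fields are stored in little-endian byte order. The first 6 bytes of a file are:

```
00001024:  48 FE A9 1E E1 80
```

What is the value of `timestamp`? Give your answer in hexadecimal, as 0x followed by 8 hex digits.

`timestamp` is the first field, at byte offset 0, occupying 4 bytes.
Bytes at offsets 0..3: 48 FE A9 1E.
Little-endian stores the least-significant byte at the lowest address.
Reassemble most-significant byte first: 1E A9 FE 48 → 0x1EA9FE48.

0x1EA9FE48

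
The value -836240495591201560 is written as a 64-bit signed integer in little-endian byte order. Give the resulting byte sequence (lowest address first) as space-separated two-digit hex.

E8 64 7D 29 B3 13 65 F4

Two's complement of -836240495591201560 in 64 bits: 836240495591201560 = 0x0B9AEC4CD6829B18; invert → 0xF46513B3297D64E7; add 1 → 0xF46513B3297D64E8.
Split into bytes (most-significant first): F4 65 13 B3 29 7D 64 E8.
In little-endian order the low byte comes first in memory.
So at ascending addresses the bytes are E8 64 7D 29 B3 13 65 F4.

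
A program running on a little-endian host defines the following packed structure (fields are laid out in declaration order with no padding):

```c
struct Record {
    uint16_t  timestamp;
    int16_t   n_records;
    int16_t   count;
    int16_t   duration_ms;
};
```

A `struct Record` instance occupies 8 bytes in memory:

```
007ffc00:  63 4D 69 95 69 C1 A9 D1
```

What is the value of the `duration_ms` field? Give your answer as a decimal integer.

`duration_ms` follows `timestamp` (2 B), `n_records` (2 B), `count` (2 B), so it starts at offset 2 + 2 + 2 = 6 and occupies 2 bytes.
Bytes at offsets 6..7: A9 D1.
Little-endian: lowest address holds the least-significant byte.
Reassemble most-significant byte first: D1 A9 → 0xD1A9.
Top bit is set, so as a signed 16-bit value this is 0xD1A9 − 2^16 = -11863.

-11863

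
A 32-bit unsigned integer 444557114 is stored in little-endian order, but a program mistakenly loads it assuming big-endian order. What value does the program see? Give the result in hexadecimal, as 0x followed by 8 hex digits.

0x3A677F1A

444557114 in 32-bit hexadecimal is 0x1A7F673A.
Stored little-endian, the bytes at ascending addresses are 3A 67 7F 1A.
Read back as big-endian, the last byte is least significant, giving 0x3A677F1A.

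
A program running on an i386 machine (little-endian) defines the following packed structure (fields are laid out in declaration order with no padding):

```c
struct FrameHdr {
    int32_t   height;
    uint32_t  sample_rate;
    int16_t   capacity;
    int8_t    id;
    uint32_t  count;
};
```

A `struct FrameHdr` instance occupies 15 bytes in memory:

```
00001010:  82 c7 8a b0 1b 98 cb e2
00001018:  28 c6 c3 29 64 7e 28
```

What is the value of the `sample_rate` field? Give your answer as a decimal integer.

`sample_rate` follows `height` (4 bytes), so it starts at byte offset 4 and occupies 4 bytes.
Bytes at offsets 4..7: 1B 98 CB E2.
In little-endian order the low byte comes first in memory.
Reassemble most-significant byte first: E2 CB 98 1B → 0xE2CB981B.
0xE2CB981B = 3804993563.

3804993563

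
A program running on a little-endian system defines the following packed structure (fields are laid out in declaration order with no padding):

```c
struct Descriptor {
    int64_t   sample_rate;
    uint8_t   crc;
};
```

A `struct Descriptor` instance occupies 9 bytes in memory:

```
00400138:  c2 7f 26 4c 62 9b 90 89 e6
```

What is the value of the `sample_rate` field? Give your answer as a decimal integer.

-8534150447380398142

`sample_rate` is the first field, at byte offset 0, occupying 8 bytes.
Bytes at offsets 0..7: C2 7F 26 4C 62 9B 90 89.
Little-endian: lowest address holds the least-significant byte.
Reassemble most-significant byte first: 89 90 9B 62 4C 26 7F C2 → 0x89909B624C267FC2.
Top bit is set, so as a signed 64-bit value this is 0x89909B624C267FC2 − 2^64 = -8534150447380398142.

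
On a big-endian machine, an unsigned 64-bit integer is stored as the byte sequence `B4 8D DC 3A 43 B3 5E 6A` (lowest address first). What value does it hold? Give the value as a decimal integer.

13010297041345273450

Big-endian: lowest address holds the most-significant byte.
The bytes are already most-significant first: 0xB48DDC3A43B35E6A.
0xB48DDC3A43B35E6A = 13010297041345273450.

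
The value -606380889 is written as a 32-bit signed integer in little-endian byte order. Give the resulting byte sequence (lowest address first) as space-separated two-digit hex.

Two's complement of -606380889 in 32 bits: 606380889 = 0x2424A359; invert → 0xDBDB5CA6; add 1 → 0xDBDB5CA7.
Split into bytes (most-significant first): DB DB 5C A7.
Little-endian: lowest address holds the least-significant byte.
So at ascending addresses the bytes are A7 5C DB DB.

A7 5C DB DB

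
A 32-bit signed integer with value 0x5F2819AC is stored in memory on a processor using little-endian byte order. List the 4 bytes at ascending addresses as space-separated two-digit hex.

AC 19 28 5F

Split into bytes (most-significant first): 5F 28 19 AC.
Little-endian stores the least-significant byte at the lowest address.
So at ascending addresses the bytes are AC 19 28 5F.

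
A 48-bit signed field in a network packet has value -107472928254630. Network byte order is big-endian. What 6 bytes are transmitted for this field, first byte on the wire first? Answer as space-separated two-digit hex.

9E 41 02 49 D5 5A

Two's complement of -107472928254630 in 48 bits: 107472928254630 = 0x61BEFDB62AA6; invert → 0x9E410249D559; add 1 → 0x9E410249D55A.
Split into bytes (most-significant first): 9E 41 02 49 D5 5A.
Big-endian: lowest address holds the most-significant byte.
So the memory order matches the most-significant-first order: 9E 41 02 49 D5 5A.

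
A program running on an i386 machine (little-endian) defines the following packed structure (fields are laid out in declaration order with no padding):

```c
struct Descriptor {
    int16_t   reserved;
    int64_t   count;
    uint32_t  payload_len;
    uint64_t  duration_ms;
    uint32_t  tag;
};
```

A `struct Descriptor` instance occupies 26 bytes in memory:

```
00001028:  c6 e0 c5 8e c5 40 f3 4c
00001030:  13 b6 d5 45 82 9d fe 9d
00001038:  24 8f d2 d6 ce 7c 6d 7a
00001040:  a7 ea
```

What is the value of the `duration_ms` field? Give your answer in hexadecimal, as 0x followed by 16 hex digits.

0x7CCED6D28F249DFE

`duration_ms` follows `reserved` (2 B), `count` (8 B), `payload_len` (4 B), so it starts at offset 2 + 8 + 4 = 14 and occupies 8 bytes.
Bytes at offsets 14..21: FE 9D 24 8F D2 D6 CE 7C.
Little-endian stores the least-significant byte at the lowest address.
Reassemble most-significant byte first: 7C CE D6 D2 8F 24 9D FE → 0x7CCED6D28F249DFE.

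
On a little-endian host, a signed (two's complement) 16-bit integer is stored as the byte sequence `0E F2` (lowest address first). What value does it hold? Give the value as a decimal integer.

Little-endian stores the least-significant byte at the lowest address.
Reassemble most-significant byte first: F2 0E → 0xF20E.
Top bit is set, so as a signed 16-bit value this is 0xF20E − 2^16 = -3570.

-3570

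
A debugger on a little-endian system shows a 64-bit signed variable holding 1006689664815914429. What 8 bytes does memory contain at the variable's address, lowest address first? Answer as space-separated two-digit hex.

1006689664815914429 in hexadecimal, padded to 64 bits, is 0x0DF87AEA9E68DDBD.
Split into bytes (most-significant first): 0D F8 7A EA 9E 68 DD BD.
Little-endian stores the least-significant byte at the lowest address.
So at ascending addresses the bytes are BD DD 68 9E EA 7A F8 0D.

BD DD 68 9E EA 7A F8 0D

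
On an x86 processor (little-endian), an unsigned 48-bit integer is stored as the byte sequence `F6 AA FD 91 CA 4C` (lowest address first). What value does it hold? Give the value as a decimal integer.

84432916425462

Little-endian: lowest address holds the least-significant byte.
Reassemble most-significant byte first: 4C CA 91 FD AA F6 → 0x4CCA91FDAAF6.
0x4CCA91FDAAF6 = 84432916425462.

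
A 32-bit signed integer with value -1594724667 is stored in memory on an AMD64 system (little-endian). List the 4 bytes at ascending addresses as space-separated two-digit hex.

Two's complement of -1594724667 in 32 bits: 1594724667 = 0x5F0D913B; invert → 0xA0F26EC4; add 1 → 0xA0F26EC5.
Split into bytes (most-significant first): A0 F2 6E C5.
Little-endian stores the least-significant byte at the lowest address.
So at ascending addresses the bytes are C5 6E F2 A0.

C5 6E F2 A0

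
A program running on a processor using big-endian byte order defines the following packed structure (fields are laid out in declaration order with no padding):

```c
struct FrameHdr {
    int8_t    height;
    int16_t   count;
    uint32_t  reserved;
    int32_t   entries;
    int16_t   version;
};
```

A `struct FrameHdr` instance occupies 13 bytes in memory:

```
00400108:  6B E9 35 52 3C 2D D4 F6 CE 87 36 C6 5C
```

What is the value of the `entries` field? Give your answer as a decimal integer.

`entries` follows `height` (1 B), `count` (2 B), `reserved` (4 B), so it starts at offset 1 + 2 + 4 = 7 and occupies 4 bytes.
Bytes at offsets 7..10: F6 CE 87 36.
In big-endian order the high byte comes first in memory.
The bytes are already most-significant first: 0xF6CE8736.
Top bit is set, so as a signed 32-bit value this is 0xF6CE8736 − 2^32 = -154237130.

-154237130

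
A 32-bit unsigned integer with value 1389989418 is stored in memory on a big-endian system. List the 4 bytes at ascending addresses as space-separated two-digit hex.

52 D9 8E 2A

1389989418 in hexadecimal, padded to 32 bits, is 0x52D98E2A.
Split into bytes (most-significant first): 52 D9 8E 2A.
In big-endian order the high byte comes first in memory.
So the memory order matches the most-significant-first order: 52 D9 8E 2A.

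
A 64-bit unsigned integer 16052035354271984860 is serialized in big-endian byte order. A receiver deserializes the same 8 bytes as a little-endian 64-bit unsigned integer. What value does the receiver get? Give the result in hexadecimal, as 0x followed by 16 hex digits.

0xDCAC647D1B49C4DE

16052035354271984860 in 64-bit hexadecimal is 0xDEC4491B7D64ACDC.
Stored big-endian, the bytes at ascending addresses are DE C4 49 1B 7D 64 AC DC.
Read back as little-endian, the first byte is least significant, giving 0xDCAC647D1B49C4DE.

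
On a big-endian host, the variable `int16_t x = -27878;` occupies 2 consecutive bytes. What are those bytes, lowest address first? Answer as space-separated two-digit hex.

Two's complement of -27878 in 16 bits: 27878 = 0x6CE6; invert → 0x9319; add 1 → 0x931A.
Split into bytes (most-significant first): 93 1A.
Big-endian: lowest address holds the most-significant byte.
So the memory order matches the most-significant-first order: 93 1A.

93 1A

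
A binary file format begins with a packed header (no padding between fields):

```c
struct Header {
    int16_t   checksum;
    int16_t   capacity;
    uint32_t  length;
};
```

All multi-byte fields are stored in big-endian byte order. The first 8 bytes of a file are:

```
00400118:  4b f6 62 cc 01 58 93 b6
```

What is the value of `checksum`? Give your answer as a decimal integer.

19446

`checksum` is the first field, at byte offset 0, occupying 2 bytes.
Bytes at offsets 0..1: 4B F6.
Big-endian: lowest address holds the most-significant byte.
The bytes are already most-significant first: 0x4BF6.
0x4BF6 = 19446.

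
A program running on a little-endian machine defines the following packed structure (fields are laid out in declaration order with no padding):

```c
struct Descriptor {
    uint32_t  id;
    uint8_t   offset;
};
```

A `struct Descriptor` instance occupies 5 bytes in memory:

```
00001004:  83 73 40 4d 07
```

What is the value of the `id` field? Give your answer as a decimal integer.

1296069507

`id` is the first field, at byte offset 0, occupying 4 bytes.
Bytes at offsets 0..3: 83 73 40 4D.
Little-endian stores the least-significant byte at the lowest address.
Reassemble most-significant byte first: 4D 40 73 83 → 0x4D407383.
0x4D407383 = 1296069507.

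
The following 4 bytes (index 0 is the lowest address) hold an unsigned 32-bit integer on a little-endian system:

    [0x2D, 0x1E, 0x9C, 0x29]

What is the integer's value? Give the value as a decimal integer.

698097197

Little-endian: lowest address holds the least-significant byte.
Reassemble most-significant byte first: 29 9C 1E 2D → 0x299C1E2D.
0x299C1E2D = 698097197.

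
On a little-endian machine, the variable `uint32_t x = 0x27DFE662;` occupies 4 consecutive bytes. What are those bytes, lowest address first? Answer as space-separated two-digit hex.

Split into bytes (most-significant first): 27 DF E6 62.
Little-endian: lowest address holds the least-significant byte.
So at ascending addresses the bytes are 62 E6 DF 27.

62 E6 DF 27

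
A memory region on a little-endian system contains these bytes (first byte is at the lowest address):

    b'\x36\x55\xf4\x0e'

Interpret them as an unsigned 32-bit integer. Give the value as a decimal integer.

250893622

In little-endian order the low byte comes first in memory.
Reassemble most-significant byte first: 0E F4 55 36 → 0x0EF45536.
0x0EF45536 = 250893622.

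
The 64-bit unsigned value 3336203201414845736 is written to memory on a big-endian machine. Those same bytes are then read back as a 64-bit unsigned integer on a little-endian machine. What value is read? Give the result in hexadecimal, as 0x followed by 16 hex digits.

0x2855DABE22934C2E

3336203201414845736 in 64-bit hexadecimal is 0x2E4C9322BEDA5528.
Stored big-endian, the bytes at ascending addresses are 2E 4C 93 22 BE DA 55 28.
Read back as little-endian, the first byte is least significant, giving 0x2855DABE22934C2E.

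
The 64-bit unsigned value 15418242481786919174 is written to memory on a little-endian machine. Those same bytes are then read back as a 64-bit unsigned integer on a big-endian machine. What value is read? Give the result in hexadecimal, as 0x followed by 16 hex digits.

0x0619BF0BD999F8D5

15418242481786919174 in 64-bit hexadecimal is 0xD5F899D90BBF1906.
Stored little-endian, the bytes at ascending addresses are 06 19 BF 0B D9 99 F8 D5.
Read back as big-endian, the last byte is least significant, giving 0x0619BF0BD999F8D5.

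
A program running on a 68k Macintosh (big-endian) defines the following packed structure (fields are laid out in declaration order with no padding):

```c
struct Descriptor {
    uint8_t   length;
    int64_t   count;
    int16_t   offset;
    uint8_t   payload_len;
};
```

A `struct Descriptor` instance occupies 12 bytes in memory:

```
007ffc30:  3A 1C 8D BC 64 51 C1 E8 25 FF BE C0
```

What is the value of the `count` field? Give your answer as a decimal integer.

`count` follows `length` (1 byte), so it starts at byte offset 1 and occupies 8 bytes.
Bytes at offsets 1..8: 1C 8D BC 64 51 C1 E8 25.
Big-endian: lowest address holds the most-significant byte.
The bytes are already most-significant first: 0x1C8DBC6451C1E825.
0x1C8DBC6451C1E825 = 2057507743832598565.

2057507743832598565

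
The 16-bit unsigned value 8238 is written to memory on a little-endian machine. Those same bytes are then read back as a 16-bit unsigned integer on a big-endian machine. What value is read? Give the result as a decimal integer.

11808

8238 in 16-bit hexadecimal is 0x202E.
Stored little-endian, the bytes at ascending addresses are 2E 20.
Read back as big-endian, the last byte is least significant, giving 0x2E20.
0x2E20 = 11808.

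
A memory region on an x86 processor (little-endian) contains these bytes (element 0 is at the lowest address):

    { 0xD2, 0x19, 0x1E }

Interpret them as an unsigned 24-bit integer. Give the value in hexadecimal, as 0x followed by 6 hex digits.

0x1E19D2

Little-endian: lowest address holds the least-significant byte.
Reassemble most-significant byte first: 1E 19 D2 → 0x1E19D2.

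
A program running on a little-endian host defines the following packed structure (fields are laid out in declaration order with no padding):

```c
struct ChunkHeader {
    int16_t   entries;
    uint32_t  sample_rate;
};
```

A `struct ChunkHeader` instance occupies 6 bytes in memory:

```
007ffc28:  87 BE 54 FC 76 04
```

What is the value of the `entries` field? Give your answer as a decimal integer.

-16761

`entries` is the first field, at byte offset 0, occupying 2 bytes.
Bytes at offsets 0..1: 87 BE.
In little-endian order the low byte comes first in memory.
Reassemble most-significant byte first: BE 87 → 0xBE87.
Top bit is set, so as a signed 16-bit value this is 0xBE87 − 2^16 = -16761.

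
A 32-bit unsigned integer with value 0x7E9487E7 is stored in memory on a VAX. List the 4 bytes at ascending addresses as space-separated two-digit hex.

E7 87 94 7E

Split into bytes (most-significant first): 7E 94 87 E7.
In little-endian order the low byte comes first in memory.
So at ascending addresses the bytes are E7 87 94 7E.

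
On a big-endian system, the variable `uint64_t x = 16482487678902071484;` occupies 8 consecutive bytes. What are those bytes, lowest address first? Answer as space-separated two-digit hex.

16482487678902071484 in hexadecimal, padded to 64 bits, is 0xE4BD8F374BB5F0BC.
Split into bytes (most-significant first): E4 BD 8F 37 4B B5 F0 BC.
Big-endian: lowest address holds the most-significant byte.
So the memory order matches the most-significant-first order: E4 BD 8F 37 4B B5 F0 BC.

E4 BD 8F 37 4B B5 F0 BC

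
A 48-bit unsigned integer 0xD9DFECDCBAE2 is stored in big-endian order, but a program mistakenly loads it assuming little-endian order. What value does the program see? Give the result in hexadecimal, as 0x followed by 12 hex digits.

0xE2BADCECDFD9

Stored big-endian, the bytes at ascending addresses are D9 DF EC DC BA E2.
Read back as little-endian, the first byte is least significant, giving 0xE2BADCECDFD9.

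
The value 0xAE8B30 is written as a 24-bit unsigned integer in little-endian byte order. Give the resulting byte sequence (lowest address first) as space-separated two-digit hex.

Split into bytes (most-significant first): AE 8B 30.
In little-endian order the low byte comes first in memory.
So at ascending addresses the bytes are 30 8B AE.

30 8B AE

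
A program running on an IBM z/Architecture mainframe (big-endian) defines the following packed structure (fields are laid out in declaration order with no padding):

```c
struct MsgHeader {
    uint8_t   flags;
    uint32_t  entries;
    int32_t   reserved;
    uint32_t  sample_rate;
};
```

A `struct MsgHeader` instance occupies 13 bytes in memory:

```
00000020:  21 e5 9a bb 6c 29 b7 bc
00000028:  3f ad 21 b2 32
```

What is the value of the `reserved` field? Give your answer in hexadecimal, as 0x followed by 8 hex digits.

`reserved` follows `flags` (1 B), `entries` (4 B), so it starts at offset 1 + 4 = 5 and occupies 4 bytes.
Bytes at offsets 5..8: 29 B7 BC 3F.
Big-endian: lowest address holds the most-significant byte.
The bytes are already most-significant first: 0x29B7BC3F.

0x29B7BC3F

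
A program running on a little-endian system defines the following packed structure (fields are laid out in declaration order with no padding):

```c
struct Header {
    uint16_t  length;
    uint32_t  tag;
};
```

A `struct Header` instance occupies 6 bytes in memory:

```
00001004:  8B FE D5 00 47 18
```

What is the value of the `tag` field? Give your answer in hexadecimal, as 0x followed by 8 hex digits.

`tag` follows `length` (2 bytes), so it starts at byte offset 2 and occupies 4 bytes.
Bytes at offsets 2..5: D5 00 47 18.
Little-endian: lowest address holds the least-significant byte.
Reassemble most-significant byte first: 18 47 00 D5 → 0x184700D5.

0x184700D5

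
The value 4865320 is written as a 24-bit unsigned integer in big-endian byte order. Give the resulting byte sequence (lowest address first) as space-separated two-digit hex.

4865320 in hexadecimal, padded to 24 bits, is 0x4A3D28.
Split into bytes (most-significant first): 4A 3D 28.
Big-endian stores the most-significant byte at the lowest address.
So the memory order matches the most-significant-first order: 4A 3D 28.

4A 3D 28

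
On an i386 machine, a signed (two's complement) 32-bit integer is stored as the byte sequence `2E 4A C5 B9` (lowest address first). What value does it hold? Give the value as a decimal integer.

-1178252754

Little-endian stores the least-significant byte at the lowest address.
Reassemble most-significant byte first: B9 C5 4A 2E → 0xB9C54A2E.
Top bit is set, so as a signed 32-bit value this is 0xB9C54A2E − 2^32 = -1178252754.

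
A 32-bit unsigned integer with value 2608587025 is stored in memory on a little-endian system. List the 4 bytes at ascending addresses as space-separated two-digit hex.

2608587025 in hexadecimal, padded to 32 bits, is 0x9B7BE111.
Split into bytes (most-significant first): 9B 7B E1 11.
Little-endian stores the least-significant byte at the lowest address.
So at ascending addresses the bytes are 11 E1 7B 9B.

11 E1 7B 9B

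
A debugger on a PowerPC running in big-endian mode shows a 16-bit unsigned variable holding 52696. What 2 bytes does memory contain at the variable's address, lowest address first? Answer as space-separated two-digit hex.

CD D8

52696 in hexadecimal, padded to 16 bits, is 0xCDD8.
Split into bytes (most-significant first): CD D8.
Big-endian stores the most-significant byte at the lowest address.
So the memory order matches the most-significant-first order: CD D8.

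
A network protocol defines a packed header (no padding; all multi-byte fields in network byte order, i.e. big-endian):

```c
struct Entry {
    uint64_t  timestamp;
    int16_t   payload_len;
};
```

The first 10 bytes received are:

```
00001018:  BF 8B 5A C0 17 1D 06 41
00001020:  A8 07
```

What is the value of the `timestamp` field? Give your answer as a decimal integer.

`timestamp` is the first field, at byte offset 0, occupying 8 bytes.
Bytes at offsets 0..7: BF 8B 5A C0 17 1D 06 41.
Big-endian: lowest address holds the most-significant byte.
The bytes are already most-significant first: 0xBF8B5AC0171D0641.
0xBF8B5AC0171D0641 = 13802225264075015745.

13802225264075015745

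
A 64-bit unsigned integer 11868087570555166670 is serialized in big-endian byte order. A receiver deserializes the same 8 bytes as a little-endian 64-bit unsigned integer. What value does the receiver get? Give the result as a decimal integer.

14870652867809293220

11868087570555166670 in 64-bit hexadecimal is 0xA4B3EAC3FE2B5FCE.
Stored big-endian, the bytes at ascending addresses are A4 B3 EA C3 FE 2B 5F CE.
Read back as little-endian, the first byte is least significant, giving 0xCE5F2BFEC3EAB3A4.
0xCE5F2BFEC3EAB3A4 = 14870652867809293220.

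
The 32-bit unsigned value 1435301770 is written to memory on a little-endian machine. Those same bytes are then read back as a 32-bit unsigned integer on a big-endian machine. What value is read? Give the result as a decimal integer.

1435301770 in 32-bit hexadecimal is 0x558CF78A.
Stored little-endian, the bytes at ascending addresses are 8A F7 8C 55.
Read back as big-endian, the last byte is least significant, giving 0x8AF78C55.
0x8AF78C55 = 2331479125.

2331479125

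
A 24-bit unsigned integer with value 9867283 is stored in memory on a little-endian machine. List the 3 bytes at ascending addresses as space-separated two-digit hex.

13 90 96

9867283 in hexadecimal, padded to 24 bits, is 0x969013.
Split into bytes (most-significant first): 96 90 13.
Little-endian: lowest address holds the least-significant byte.
So at ascending addresses the bytes are 13 90 96.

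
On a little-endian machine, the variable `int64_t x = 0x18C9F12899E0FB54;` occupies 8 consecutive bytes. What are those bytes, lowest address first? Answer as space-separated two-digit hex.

54 FB E0 99 28 F1 C9 18

Split into bytes (most-significant first): 18 C9 F1 28 99 E0 FB 54.
In little-endian order the low byte comes first in memory.
So at ascending addresses the bytes are 54 FB E0 99 28 F1 C9 18.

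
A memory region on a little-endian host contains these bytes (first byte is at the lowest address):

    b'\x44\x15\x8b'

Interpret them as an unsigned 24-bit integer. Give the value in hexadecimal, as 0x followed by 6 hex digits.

0x8B1544

Little-endian stores the least-significant byte at the lowest address.
Reassemble most-significant byte first: 8B 15 44 → 0x8B1544.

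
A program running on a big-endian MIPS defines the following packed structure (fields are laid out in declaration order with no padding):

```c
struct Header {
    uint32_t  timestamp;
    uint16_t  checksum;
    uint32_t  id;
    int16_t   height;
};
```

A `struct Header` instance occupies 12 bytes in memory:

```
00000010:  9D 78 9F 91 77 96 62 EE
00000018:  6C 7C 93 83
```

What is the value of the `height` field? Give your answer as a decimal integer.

`height` follows `timestamp` (4 B), `checksum` (2 B), `id` (4 B), so it starts at offset 4 + 2 + 4 = 10 and occupies 2 bytes.
Bytes at offsets 10..11: 93 83.
Big-endian stores the most-significant byte at the lowest address.
The bytes are already most-significant first: 0x9383.
Top bit is set, so as a signed 16-bit value this is 0x9383 − 2^16 = -27773.

-27773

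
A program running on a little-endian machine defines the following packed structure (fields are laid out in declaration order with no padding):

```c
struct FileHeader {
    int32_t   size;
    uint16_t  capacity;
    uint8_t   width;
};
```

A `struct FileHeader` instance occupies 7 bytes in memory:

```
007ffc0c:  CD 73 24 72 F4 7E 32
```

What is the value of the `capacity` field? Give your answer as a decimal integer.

32500

`capacity` follows `size` (4 bytes), so it starts at byte offset 4 and occupies 2 bytes.
Bytes at offsets 4..5: F4 7E.
Little-endian: lowest address holds the least-significant byte.
Reassemble most-significant byte first: 7E F4 → 0x7EF4.
0x7EF4 = 32500.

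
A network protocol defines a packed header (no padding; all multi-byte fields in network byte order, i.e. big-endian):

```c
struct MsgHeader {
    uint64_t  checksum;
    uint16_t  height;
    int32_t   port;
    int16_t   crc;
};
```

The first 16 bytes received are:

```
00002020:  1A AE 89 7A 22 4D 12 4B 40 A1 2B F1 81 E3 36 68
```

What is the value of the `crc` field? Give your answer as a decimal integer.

`crc` follows `checksum` (8 B), `height` (2 B), `port` (4 B), so it starts at offset 8 + 2 + 4 = 14 and occupies 2 bytes.
Bytes at offsets 14..15: 36 68.
Big-endian stores the most-significant byte at the lowest address.
The bytes are already most-significant first: 0x3668.
0x3668 = 13928.

13928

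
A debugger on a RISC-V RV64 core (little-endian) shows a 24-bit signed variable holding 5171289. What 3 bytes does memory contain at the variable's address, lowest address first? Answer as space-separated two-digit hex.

59 E8 4E

5171289 in hexadecimal, padded to 24 bits, is 0x4EE859.
Split into bytes (most-significant first): 4E E8 59.
In little-endian order the low byte comes first in memory.
So at ascending addresses the bytes are 59 E8 4E.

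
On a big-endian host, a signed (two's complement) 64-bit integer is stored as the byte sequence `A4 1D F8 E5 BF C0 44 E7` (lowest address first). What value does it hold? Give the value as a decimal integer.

-6620862211516513049

In big-endian order the high byte comes first in memory.
The bytes are already most-significant first: 0xA41DF8E5BFC044E7.
Top bit is set, so as a signed 64-bit value this is 0xA41DF8E5BFC044E7 − 2^64 = -6620862211516513049.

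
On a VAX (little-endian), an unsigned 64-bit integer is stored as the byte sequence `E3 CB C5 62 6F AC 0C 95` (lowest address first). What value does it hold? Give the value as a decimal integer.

10740148805770267619

Little-endian: lowest address holds the least-significant byte.
Reassemble most-significant byte first: 95 0C AC 6F 62 C5 CB E3 → 0x950CAC6F62C5CBE3.
0x950CAC6F62C5CBE3 = 10740148805770267619.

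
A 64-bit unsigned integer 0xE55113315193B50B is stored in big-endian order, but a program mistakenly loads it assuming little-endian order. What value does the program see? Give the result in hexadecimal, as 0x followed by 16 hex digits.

0x0BB59351311351E5

Stored big-endian, the bytes at ascending addresses are E5 51 13 31 51 93 B5 0B.
Read back as little-endian, the first byte is least significant, giving 0x0BB59351311351E5.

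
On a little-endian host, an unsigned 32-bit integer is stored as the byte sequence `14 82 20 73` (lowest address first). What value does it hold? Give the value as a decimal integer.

1931510292

Little-endian: lowest address holds the least-significant byte.
Reassemble most-significant byte first: 73 20 82 14 → 0x73208214.
0x73208214 = 1931510292.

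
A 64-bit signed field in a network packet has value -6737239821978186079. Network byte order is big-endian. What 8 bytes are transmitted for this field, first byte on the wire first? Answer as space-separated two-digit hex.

A2 80 84 13 CC 5F CE A1

Two's complement of -6737239821978186079 in 64 bits: 6737239821978186079 = 0x5D7F7BEC33A0315F; invert → 0xA2808413CC5FCEA0; add 1 → 0xA2808413CC5FCEA1.
Split into bytes (most-significant first): A2 80 84 13 CC 5F CE A1.
Big-endian stores the most-significant byte at the lowest address.
So the memory order matches the most-significant-first order: A2 80 84 13 CC 5F CE A1.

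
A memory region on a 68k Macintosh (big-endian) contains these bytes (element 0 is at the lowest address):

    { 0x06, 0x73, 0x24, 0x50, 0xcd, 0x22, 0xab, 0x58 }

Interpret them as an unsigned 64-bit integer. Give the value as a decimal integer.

464755116006878040

In big-endian order the high byte comes first in memory.
The bytes are already most-significant first: 0x06732450CD22AB58.
0x06732450CD22AB58 = 464755116006878040.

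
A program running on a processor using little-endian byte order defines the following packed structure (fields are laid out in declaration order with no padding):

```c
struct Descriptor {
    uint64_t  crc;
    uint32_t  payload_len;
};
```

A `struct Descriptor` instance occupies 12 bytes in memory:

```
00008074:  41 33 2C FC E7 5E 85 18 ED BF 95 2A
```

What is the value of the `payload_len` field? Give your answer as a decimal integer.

`payload_len` follows `crc` (8 bytes), so it starts at byte offset 8 and occupies 4 bytes.
Bytes at offsets 8..11: ED BF 95 2A.
In little-endian order the low byte comes first in memory.
Reassemble most-significant byte first: 2A 95 BF ED → 0x2A95BFED.
0x2A95BFED = 714457069.

714457069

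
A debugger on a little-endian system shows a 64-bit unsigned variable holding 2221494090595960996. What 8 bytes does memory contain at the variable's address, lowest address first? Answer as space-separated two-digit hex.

2221494090595960996 in hexadecimal, padded to 64 bits, is 0x1ED4551AFC9A08A4.
Split into bytes (most-significant first): 1E D4 55 1A FC 9A 08 A4.
In little-endian order the low byte comes first in memory.
So at ascending addresses the bytes are A4 08 9A FC 1A 55 D4 1E.

A4 08 9A FC 1A 55 D4 1E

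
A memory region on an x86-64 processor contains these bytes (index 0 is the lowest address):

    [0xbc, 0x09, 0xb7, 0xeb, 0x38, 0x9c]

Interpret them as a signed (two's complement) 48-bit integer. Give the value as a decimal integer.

Little-endian stores the least-significant byte at the lowest address.
Reassemble most-significant byte first: 9C 38 EB B7 09 BC → 0x9C38EBB709BC.
Top bit is set, so as a signed 48-bit value this is 0x9C38EBB709BC − 2^48 = -109706689967684.

-109706689967684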